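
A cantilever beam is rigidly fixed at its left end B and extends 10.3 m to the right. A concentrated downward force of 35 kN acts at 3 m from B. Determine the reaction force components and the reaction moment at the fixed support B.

ΣF_x = 0: B_x = 0.
ΣF_y = 0: B_y − 35 = 0 → B_y = 35.00 kN.
ΣM about B: M_B − 35·3 = 0 → M_B = 105.0 kN·m.

B_x = 0, B_y = 35.00 kN, M_B = 105.0 kN·m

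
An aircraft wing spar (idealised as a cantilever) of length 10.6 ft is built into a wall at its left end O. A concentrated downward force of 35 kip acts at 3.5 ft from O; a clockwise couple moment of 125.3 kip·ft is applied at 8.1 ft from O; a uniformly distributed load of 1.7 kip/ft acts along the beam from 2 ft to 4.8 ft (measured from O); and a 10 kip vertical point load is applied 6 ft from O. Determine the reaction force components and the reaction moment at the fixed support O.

Resultant of the distributed load: 1.7 × 2.8 = 4.76 kip at 3.4 ft from O.
ΣF_x = 0: O_x = 0.
ΣF_y = 0: O_y − 35 − 1.7·2.8 − 10 = 0 → O_y = 49.76 kip.
ΣM about O: M_O − 35·3.5 − 125.3 − (1.7·2.8)·3.4 − 10·6 = 0 → M_O = 324.0 kip·ft.

O_x = 0, O_y = 49.76 kip, M_O = 324.0 kip·ft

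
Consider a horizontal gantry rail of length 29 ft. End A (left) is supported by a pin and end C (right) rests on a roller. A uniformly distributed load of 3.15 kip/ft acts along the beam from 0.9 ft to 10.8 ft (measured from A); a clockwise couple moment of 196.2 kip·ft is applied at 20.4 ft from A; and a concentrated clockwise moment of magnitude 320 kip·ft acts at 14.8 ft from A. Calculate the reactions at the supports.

Resultant of the distributed load: 3.15 × 9.9 = 31.185 kip at 5.85 ft from A.
Moments about A: C_y·29 − (3.15·9.9)·5.85 − 196.2 − 320 = 0 → C_y = 698.63225/29 = 24.0908 ≈ 24.09 kip.
ΣF_y = 0: A_y + 24.0908 − 3.15·9.9 = 0 → A_y = 7.094 kip.
ΣF_x = 0: no horizontal applied forces, so A_x = 0.

A_x = 0, A_y = 7.094 kip, C_y = 24.09 kip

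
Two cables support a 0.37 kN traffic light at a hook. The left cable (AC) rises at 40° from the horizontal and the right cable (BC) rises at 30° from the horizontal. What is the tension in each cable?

T_AC = 0.3410 kN, T_BC = 0.3016 kN

ΣF_x = 0: −T_AC·cos40° + T_BC·cos30° = 0 → T_BC = 0.884552·T_AC.
ΣF_y = 0: T_AC·sin40° + T_BC·sin30° = 0.37.
Substitute: T_AC·(0.642788 + 0.884552·0.5) = 0.37 → T_AC = 0.340994 ≈ 0.3410 kN.
Then T_BC = 0.884552 × 0.340994 = 0.3016 kN.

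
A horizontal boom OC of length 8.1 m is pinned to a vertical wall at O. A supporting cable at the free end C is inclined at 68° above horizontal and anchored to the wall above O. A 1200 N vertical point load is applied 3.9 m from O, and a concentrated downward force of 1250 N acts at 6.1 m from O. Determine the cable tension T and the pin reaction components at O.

T = 1638 N, O_x = 613.8 N, O_y = 930.9 N

ΣM about O: T·sin68°·8.1 − 1200·3.9 − 1250·6.1 = 0 → T = 12305/(8.1·0.927184) = 1638.44 ≈ 1638 N.
ΣF_x = 0: O_x − T·cos68° = 0 → O_x = 1638.44 × 0.374607 = 613.8 N.
ΣF_y = 0: O_y + T·sin68° − 1200 − 1250 = 0 → O_y = 2450 − 1638.44 × 0.927184 = 930.9 N.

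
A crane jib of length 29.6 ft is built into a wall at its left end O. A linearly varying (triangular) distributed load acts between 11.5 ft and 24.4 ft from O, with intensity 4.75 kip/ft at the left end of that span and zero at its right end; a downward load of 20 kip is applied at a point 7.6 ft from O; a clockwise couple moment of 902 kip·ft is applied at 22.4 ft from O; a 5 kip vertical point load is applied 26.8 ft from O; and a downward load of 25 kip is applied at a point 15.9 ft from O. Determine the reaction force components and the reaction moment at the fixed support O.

Resultant of the triangular load: ½ × 4.75 × 12.9 = 30.6375 kip, acting at 15.8 ft from O (one-third of the span from the peak).
ΣF_x = 0: O_x = 0.
ΣF_y = 0: O_y − ½·4.75·12.9 − 20 − 5 − 25 = 0 → O_y = 80.64 kip.
ΣM about O: M_O − (½·4.75·12.9)·15.8 − 20·7.6 − 902 − 5·26.8 − 25·15.9 = 0 → M_O = 2070 kip·ft.

O_x = 0, O_y = 80.64 kip, M_O = 2070 kip·ft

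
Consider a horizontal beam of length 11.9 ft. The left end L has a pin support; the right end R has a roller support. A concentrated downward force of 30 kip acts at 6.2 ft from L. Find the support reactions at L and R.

L_x = 0, L_y = 14.37 kip, R_y = 15.63 kip

Taking moments about L: R_y·11.9 − 30·6.2 = 0 → R_y = 186/11.9 = 15.6303 ≈ 15.63 kip.
ΣF_y = 0: L_y + 15.6303 − 30 = 0 → L_y = 14.37 kip.
ΣF_x = 0: no horizontal applied forces, so L_x = 0.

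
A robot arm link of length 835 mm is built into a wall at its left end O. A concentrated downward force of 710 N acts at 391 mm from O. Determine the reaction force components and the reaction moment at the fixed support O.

ΣF_x = 0: O_x = 0.
ΣF_y = 0: O_y − 710 = 0 → O_y = 710.0 N.
ΣM about O: M_O − 710·391 = 0 → M_O = 277600 N·mm.

O_x = 0, O_y = 710.0 N, M_O = 277600 N·mm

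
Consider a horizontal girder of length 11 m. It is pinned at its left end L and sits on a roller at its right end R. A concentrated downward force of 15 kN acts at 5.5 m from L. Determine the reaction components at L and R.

ΣM about L: R_y·11 − 15·5.5 = 0 → R_y = 82.5/11 = 7.500 kN.
ΣF_y = 0: L_y + 7.5 − 15 = 0 → L_y = 7.500 kN.
ΣF_x = 0: no horizontal applied forces, so L_x = 0.

L_x = 0, L_y = 7.500 kN, R_y = 7.500 kN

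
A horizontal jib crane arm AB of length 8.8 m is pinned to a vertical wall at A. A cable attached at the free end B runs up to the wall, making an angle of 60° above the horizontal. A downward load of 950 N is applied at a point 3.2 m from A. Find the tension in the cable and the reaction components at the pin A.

ΣM about A: T·sin60°·8.8 − 950·3.2 = 0 → T = 3040/(8.8·0.866025) = 398.897 ≈ 398.9 N.
ΣF_x = 0: A_x − T·cos60° = 0 → A_x = 398.897 × 0.5 = 199.4 N.
ΣF_y = 0: A_y + T·sin60° − 950 = 0 → A_y = 950 − 398.897 × 0.866025 = 604.5 N.

T = 398.9 N, A_x = 199.4 N, A_y = 604.5 N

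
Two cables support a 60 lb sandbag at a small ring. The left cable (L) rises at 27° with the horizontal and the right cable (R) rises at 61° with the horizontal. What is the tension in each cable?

T_L = 29.11 lb, T_R = 53.49 lb

ΣF_x = 0: −T_L·cos27° + T_R·cos61° = 0 → T_R = 1.83785·T_L.
ΣF_y = 0: T_L·sin27° + T_R·sin61° = 60.
Substitute: T_L·(0.45399 + 1.83785·0.87462) = 60 → T_L = 29.1063 ≈ 29.11 lb.
Then T_R = 1.83785 × 29.1063 = 53.49 lb.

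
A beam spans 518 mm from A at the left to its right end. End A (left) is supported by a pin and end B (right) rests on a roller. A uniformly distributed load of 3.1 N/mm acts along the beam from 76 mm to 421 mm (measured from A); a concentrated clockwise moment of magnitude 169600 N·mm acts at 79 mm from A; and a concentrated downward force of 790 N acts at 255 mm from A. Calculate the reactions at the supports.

A_x = 0, A_y = 630.1 N, B_y = 1229 N

Resultant of the distributed load: 3.1 × 345 = 1069.5 N at 248.5 mm from A.
Moments about A: B_y·518 − (3.1·345)·248.5 − 169600 − 790·255 = 0 → B_y = 636820.75/518 = 1229.38 ≈ 1229 N.
ΣF_y = 0: A_y + 1229.38 − 3.1·345 − 790 = 0 → A_y = 630.1 N.
ΣF_x = 0: no horizontal applied forces, so A_x = 0.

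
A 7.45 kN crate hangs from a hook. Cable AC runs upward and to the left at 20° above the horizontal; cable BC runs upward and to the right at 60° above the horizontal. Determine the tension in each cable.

T_AC = 3.782 kN, T_BC = 7.109 kN

ΣF_x = 0: −T_AC·cos20° + T_BC·cos60° = 0 → T_BC = 1.87939·T_AC.
ΣF_y = 0: T_AC·sin20° + T_BC·sin60° = 7.45.
Substitute: T_AC·(0.34202 + 1.87939·0.866025) = 7.45 → T_AC = 3.78246 ≈ 3.782 kN.
Then T_BC = 1.87939 × 3.78246 = 7.109 kN.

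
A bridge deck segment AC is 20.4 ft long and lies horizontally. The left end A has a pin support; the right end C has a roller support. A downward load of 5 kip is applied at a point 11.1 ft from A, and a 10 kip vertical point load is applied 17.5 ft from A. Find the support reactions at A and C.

Moments about A: C_y·20.4 − 5·11.1 − 10·17.5 = 0 → C_y = 230.5/20.4 = 11.299 ≈ 11.30 kip.
ΣF_y = 0: A_y + 11.299 − 5 − 10 = 0 → A_y = 3.701 kip.
ΣF_x = 0: no horizontal applied forces, so A_x = 0.

A_x = 0, A_y = 3.701 kip, C_y = 11.30 kip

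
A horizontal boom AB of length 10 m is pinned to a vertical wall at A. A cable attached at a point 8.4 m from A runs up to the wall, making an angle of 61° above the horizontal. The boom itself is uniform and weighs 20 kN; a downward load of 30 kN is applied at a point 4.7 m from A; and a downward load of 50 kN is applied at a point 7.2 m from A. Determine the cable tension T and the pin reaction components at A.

ΣM about A: T·sin61°·8.4 − 20·5 − 30·4.7 − 50·7.2 = 0 → T = 601/(8.4·0.87462) = 81.8042 ≈ 81.80 kN.
ΣF_x = 0: A_x − T·cos61° = 0 → A_x = 81.8042 × 0.48481 = 39.66 kN.
ΣF_y = 0: A_y + T·sin61° − 20 − 30 − 50 = 0 → A_y = 100 − 81.8042 × 0.87462 = 28.45 kN.

T = 81.80 kN, A_x = 39.66 kN, A_y = 28.45 kN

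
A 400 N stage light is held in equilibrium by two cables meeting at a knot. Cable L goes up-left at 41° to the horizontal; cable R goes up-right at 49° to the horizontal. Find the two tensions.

T_L = 262.4 N, T_R = 301.9 N

ΣF_x = 0: −T_L·cos41° + T_R·cos49° = 0 → T_R = 1.15037·T_L.
ΣF_y = 0: T_L·sin41° + T_R·sin49° = 400.
Substitute: T_L·(0.656059 + 1.15037·0.75471) = 400 → T_L = 262.423 ≈ 262.4 N.
Then T_R = 1.15037 × 262.423 = 301.9 N.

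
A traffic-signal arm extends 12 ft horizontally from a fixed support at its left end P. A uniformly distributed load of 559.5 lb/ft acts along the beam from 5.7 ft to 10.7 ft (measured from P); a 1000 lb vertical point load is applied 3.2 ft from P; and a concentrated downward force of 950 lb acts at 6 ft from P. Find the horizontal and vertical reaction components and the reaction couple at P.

P_x = 0, P_y = 4748 lb, M_P = 31840 lb·ft

Resultant of the distributed load: 559.5 × 5 = 2797.5 lb at 8.2 ft from P.
ΣF_x = 0: P_x = 0.
ΣF_y = 0: P_y − 559.5·5 − 1000 − 950 = 0 → P_y = 4748 lb.
ΣM about P: M_P − (559.5·5)·8.2 − 1000·3.2 − 950·6 = 0 → M_P = 31840 lb·ft.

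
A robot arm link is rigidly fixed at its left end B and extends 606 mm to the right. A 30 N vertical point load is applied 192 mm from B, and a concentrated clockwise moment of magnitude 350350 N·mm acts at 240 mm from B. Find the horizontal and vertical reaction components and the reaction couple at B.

B_x = 0, B_y = 30.00 N, M_B = 356100 N·mm

ΣF_x = 0: B_x = 0.
ΣF_y = 0: B_y − 30 = 0 → B_y = 30.00 N.
ΣM about B: M_B − 30·192 − 350350 = 0 → M_B = 356100 N·mm.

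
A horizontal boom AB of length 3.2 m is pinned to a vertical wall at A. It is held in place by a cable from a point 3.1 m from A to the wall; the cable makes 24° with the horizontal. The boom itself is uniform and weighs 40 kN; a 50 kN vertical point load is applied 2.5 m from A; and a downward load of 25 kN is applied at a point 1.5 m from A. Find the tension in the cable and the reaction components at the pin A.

T = 179.6 kN, A_x = 164.1 kN, A_y = 41.94 kN

ΣM about A: T·sin24°·3.1 − 40·1.6 − 50·2.5 − 25·1.5 = 0 → T = 226.5/(3.1·0.406737) = 179.636 ≈ 179.6 kN.
ΣF_x = 0: A_x − T·cos24° = 0 → A_x = 179.636 × 0.913545 = 164.1 kN.
ΣF_y = 0: A_y + T·sin24° − 40 − 50 − 25 = 0 → A_y = 115 − 179.636 × 0.406737 = 41.94 kN.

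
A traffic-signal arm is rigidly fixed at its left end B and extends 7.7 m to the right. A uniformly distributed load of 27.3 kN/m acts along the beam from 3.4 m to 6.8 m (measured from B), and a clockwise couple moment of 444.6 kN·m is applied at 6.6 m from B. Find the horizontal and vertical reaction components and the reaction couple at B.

B_x = 0, B_y = 92.82 kN, M_B = 918.0 kN·m

Resultant of the distributed load: 27.3 × 3.4 = 92.82 kN at 5.1 m from B.
ΣF_x = 0: B_x = 0.
ΣF_y = 0: B_y − 27.3·3.4 = 0 → B_y = 92.82 kN.
ΣM about B: M_B − (27.3·3.4)·5.1 − 444.6 = 0 → M_B = 918.0 kN·m.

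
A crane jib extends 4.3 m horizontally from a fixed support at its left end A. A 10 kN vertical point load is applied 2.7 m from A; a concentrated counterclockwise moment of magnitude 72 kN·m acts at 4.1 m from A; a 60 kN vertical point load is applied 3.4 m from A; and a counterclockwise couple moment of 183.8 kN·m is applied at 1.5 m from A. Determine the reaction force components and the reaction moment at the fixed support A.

ΣF_x = 0: A_x = 0.
ΣF_y = 0: A_y − 10 − 60 = 0 → A_y = 70.00 kN.
ΣM about A: M_A − 10·2.7 + 72 − 60·3.4 + 183.8 = 0 → M_A = -24.80 kN·m.

A_x = 0, A_y = 70.00 kN, M_A = -24.80 kN·m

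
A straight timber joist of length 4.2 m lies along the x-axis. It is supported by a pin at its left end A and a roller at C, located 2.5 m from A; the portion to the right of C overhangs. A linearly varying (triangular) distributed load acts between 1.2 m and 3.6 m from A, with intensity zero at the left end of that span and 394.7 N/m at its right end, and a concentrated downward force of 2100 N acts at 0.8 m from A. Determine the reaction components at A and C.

Resultant of the triangular load: ½ × 394.7 × 2.4 = 473.64 N, acting at 2.8 m from A (one-third of the span from the peak).
Taking moments about A: C_y·2.5 − (½·394.7·2.4)·2.8 − 2100·0.8 = 0 → C_y = 3006.192/2.5 = 1202.48 ≈ 1202 N.
ΣF_y = 0: A_y + 1202.48 − ½·394.7·2.4 − 2100 = 0 → A_y = 1371 N.
ΣF_x = 0: no horizontal applied forces, so A_x = 0.

A_x = 0, A_y = 1371 N, C_y = 1202 N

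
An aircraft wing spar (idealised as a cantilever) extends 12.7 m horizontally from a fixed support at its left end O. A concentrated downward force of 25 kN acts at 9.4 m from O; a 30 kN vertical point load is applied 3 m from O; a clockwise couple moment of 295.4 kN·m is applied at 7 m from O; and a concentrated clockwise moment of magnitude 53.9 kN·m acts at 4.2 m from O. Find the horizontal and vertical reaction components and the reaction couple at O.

ΣF_x = 0: O_x = 0.
ΣF_y = 0: O_y − 25 − 30 = 0 → O_y = 55.00 kN.
ΣM about O: M_O − 25·9.4 − 30·3 − 295.4 − 53.9 = 0 → M_O = 674.3 kN·m.

O_x = 0, O_y = 55.00 kN, M_O = 674.3 kN·m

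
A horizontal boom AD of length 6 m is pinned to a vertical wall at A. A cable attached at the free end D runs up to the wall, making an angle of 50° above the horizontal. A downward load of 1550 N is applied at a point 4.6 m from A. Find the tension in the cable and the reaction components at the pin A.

T = 1551 N, A_x = 997.1 N, A_y = 361.7 N

ΣM about A: T·sin50°·6 − 1550·4.6 = 0 → T = 7130/(6·0.766044) = 1551.26 ≈ 1551 N.
ΣF_x = 0: A_x − T·cos50° = 0 → A_x = 1551.26 × 0.642788 = 997.1 N.
ΣF_y = 0: A_y + T·sin50° − 1550 = 0 → A_y = 1550 − 1551.26 × 0.766044 = 361.7 N.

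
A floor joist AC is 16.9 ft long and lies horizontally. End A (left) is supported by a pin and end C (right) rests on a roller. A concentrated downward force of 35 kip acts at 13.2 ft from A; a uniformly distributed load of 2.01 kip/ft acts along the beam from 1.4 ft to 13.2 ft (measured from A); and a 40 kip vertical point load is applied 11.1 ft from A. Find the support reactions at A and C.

A_x = 0, A_y = 34.86 kip, C_y = 63.85 kip

Resultant of the distributed load: 2.01 × 11.8 = 23.718 kip at 7.3 ft from A.
Moments about A: C_y·16.9 − 35·13.2 − (2.01·11.8)·7.3 − 40·11.1 = 0 → C_y = 1079.1414/16.9 = 63.8545 ≈ 63.85 kip.
ΣF_y = 0: A_y + 63.8545 − 35 − 2.01·11.8 − 40 = 0 → A_y = 34.86 kip.
ΣF_x = 0: no horizontal applied forces, so A_x = 0.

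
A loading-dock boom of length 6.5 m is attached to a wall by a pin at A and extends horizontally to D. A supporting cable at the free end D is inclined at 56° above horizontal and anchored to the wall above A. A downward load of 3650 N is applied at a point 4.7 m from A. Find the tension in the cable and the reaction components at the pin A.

ΣM about A: T·sin56°·6.5 − 3650·4.7 = 0 → T = 17155/(6.5·0.829038) = 3183.49 ≈ 3183 N.
ΣF_x = 0: A_x − T·cos56° = 0 → A_x = 3183.49 × 0.559193 = 1780 N.
ΣF_y = 0: A_y + T·sin56° − 3650 = 0 → A_y = 3650 − 3183.49 × 0.829038 = 1011 N.

T = 3183 N, A_x = 1780 N, A_y = 1011 N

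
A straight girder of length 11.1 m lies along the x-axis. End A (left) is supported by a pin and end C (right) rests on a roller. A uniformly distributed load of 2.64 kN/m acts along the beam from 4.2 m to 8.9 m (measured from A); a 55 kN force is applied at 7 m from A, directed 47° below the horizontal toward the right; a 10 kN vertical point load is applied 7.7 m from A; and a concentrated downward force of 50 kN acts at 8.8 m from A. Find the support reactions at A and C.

Resultant of the distributed load: 2.64 × 4.7 = 12.408 kN at 6.55 m from A.
Moments about A: C_y·11.1 − (2.64·4.7)·6.55 − 55·sin47°·7 − 10·7.7 − 50·8.8 = 0 → C_y = 879.844/11.1 = 79.2652 ≈ 79.27 kN.
ΣF_y = 0: A_y + 79.2652 − 2.64·4.7 − 55·sin47° − 10 − 50 = 0 → A_y = 33.37 kN.
ΣF_x = 0: A_x + 55·cos47° = 0 → A_x = -37.51 kN.

A_x = -37.51 kN, A_y = 33.37 kN, C_y = 79.27 kN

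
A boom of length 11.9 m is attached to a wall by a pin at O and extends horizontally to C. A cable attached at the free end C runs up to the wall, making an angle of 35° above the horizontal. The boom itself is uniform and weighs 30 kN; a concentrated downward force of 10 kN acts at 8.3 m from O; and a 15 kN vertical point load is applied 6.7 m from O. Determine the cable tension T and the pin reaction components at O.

T = 53.04 kN, O_x = 43.44 kN, O_y = 24.58 kN

ΣM about O: T·sin35°·11.9 − 30·5.95 − 10·8.3 − 15·6.7 = 0 → T = 362/(11.9·0.573576) = 53.036 ≈ 53.04 kN.
ΣF_x = 0: O_x − T·cos35° = 0 → O_x = 53.036 × 0.819152 = 43.44 kN.
ΣF_y = 0: O_y + T·sin35° − 30 − 10 − 15 = 0 → O_y = 55 − 53.036 × 0.573576 = 24.58 kN.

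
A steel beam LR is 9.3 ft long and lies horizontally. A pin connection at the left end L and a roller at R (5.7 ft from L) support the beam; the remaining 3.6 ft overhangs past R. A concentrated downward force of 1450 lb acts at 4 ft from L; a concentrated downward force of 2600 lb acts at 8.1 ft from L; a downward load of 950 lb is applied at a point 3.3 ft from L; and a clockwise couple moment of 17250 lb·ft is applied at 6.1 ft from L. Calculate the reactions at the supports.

L_x = 0, L_y = -3289 lb, R_y = 8289 lb

Taking moments about L: R_y·5.7 − 1450·4 − 2600·8.1 − 950·3.3 − 17250 = 0 → R_y = 47245/5.7 = 8288.6 ≈ 8289 lb.
ΣF_y = 0: L_y + 8288.6 − 1450 − 2600 − 950 = 0 → L_y = -3289 lb.
ΣF_x = 0: no horizontal applied forces, so L_x = 0.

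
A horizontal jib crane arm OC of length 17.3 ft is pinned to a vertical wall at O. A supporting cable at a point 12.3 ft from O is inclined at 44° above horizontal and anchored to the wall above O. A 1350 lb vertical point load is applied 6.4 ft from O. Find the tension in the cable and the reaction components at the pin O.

T = 1011 lb, O_x = 727.4 lb, O_y = 647.6 lb

ΣM about O: T·sin44°·12.3 − 1350·6.4 = 0 → T = 8640/(12.3·0.694658) = 1011.2 ≈ 1011 lb.
ΣF_x = 0: O_x − T·cos44° = 0 → O_x = 1011.2 × 0.71934 = 727.4 lb.
ΣF_y = 0: O_y + T·sin44° − 1350 = 0 → O_y = 1350 − 1011.2 × 0.694658 = 647.6 lb.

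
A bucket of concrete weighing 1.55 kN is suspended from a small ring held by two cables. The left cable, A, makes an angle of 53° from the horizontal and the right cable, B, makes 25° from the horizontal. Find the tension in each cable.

ΣF_x = 0: −T_A·cos53° + T_B·cos25° = 0 → T_B = 0.664029·T_A.
ΣF_y = 0: T_A·sin53° + T_B·sin25° = 1.55.
Substitute: T_A·(0.798636 + 0.664029·0.422618) = 1.55 → T_A = 1.43616 ≈ 1.436 kN.
Then T_B = 0.664029 × 1.43616 = 0.9537 kN.

T_A = 1.436 kN, T_B = 0.9537 kN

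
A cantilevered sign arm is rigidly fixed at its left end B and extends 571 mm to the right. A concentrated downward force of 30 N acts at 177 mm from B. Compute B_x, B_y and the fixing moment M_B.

ΣF_x = 0: B_x = 0.
ΣF_y = 0: B_y − 30 = 0 → B_y = 30.00 N.
ΣM about B: M_B − 30·177 = 0 → M_B = 5310 N·mm.

B_x = 0, B_y = 30.00 N, M_B = 5310 N·mm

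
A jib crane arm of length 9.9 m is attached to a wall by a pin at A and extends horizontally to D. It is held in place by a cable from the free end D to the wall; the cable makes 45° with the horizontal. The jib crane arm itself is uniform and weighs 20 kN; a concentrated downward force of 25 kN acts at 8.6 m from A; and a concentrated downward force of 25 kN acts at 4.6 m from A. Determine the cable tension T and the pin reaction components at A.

ΣM about A: T·sin45°·9.9 − 20·4.95 − 25·8.6 − 25·4.6 = 0 → T = 429/(9.9·0.707107) = 61.2826 ≈ 61.28 kN.
ΣF_x = 0: A_x − T·cos45° = 0 → A_x = 61.2826 × 0.707107 = 43.33 kN.
ΣF_y = 0: A_y + T·sin45° − 20 − 25 − 25 = 0 → A_y = 70 − 61.2826 × 0.707107 = 26.67 kN.

T = 61.28 kN, A_x = 43.33 kN, A_y = 26.67 kN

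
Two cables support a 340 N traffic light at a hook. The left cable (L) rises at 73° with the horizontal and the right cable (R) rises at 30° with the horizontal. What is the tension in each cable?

ΣF_x = 0: −T_L·cos73° + T_R·cos30° = 0 → T_R = 0.337602·T_L.
ΣF_y = 0: T_L·sin73° + T_R·sin30° = 340.
Substitute: T_L·(0.956305 + 0.337602·0.5) = 340 → T_L = 302.194 ≈ 302.2 N.
Then T_R = 0.337602 × 302.194 = 102.0 N.

T_L = 302.2 N, T_R = 102.0 N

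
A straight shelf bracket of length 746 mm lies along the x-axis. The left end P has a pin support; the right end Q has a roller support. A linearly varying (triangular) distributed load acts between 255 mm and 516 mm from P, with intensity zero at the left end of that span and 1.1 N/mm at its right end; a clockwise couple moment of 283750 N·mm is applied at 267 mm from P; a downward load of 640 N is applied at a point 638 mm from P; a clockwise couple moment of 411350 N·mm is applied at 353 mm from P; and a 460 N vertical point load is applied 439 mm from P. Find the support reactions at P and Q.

Resultant of the triangular load: ½ × 1.1 × 261 = 143.55 N, acting at 429 mm from P (one-third of the span from the peak).
Taking moments about P: Q_y·746 − (½·1.1·261)·429 − 283750 − 640·638 − 411350 − 460·439 = 0 → Q_y = 1366942.95/746 = 1832.36 ≈ 1832 N.
ΣF_y = 0: P_y + 1832.36 − ½·1.1·261 − 640 − 460 = 0 → P_y = -588.8 N.
ΣF_x = 0: no horizontal applied forces, so P_x = 0.

P_x = 0, P_y = -588.8 N, Q_y = 1832 N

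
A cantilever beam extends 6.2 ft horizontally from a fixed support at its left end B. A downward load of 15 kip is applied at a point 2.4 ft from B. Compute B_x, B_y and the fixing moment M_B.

B_x = 0, B_y = 15.00 kip, M_B = 36.00 kip·ft

ΣF_x = 0: B_x = 0.
ΣF_y = 0: B_y − 15 = 0 → B_y = 15.00 kip.
ΣM about B: M_B − 15·2.4 = 0 → M_B = 36.00 kip·ft.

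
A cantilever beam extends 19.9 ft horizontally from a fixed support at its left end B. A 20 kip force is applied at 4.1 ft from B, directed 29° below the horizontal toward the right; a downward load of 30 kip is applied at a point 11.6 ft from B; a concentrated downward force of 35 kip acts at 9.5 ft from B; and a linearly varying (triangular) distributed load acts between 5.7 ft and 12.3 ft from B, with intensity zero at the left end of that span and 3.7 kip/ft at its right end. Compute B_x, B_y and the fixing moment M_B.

Resultant of the triangular load: ½ × 3.7 × 6.6 = 12.21 kip, acting at 10.1 ft from B (one-third of the span from the peak).
ΣF_x = 0: B_x + 20·cos29° = 0 → B_x = -17.49 kip.
ΣF_y = 0: B_y − 20·sin29° − 30 − 35 − ½·3.7·6.6 = 0 → B_y = 86.91 kip.
ΣM about B: M_B − 20·sin29°·4.1 − 30·11.6 − 35·9.5 − (½·3.7·6.6)·10.1 = 0 → M_B = 843.6 kip·ft.

B_x = -17.49 kip, B_y = 86.91 kip, M_B = 843.6 kip·ft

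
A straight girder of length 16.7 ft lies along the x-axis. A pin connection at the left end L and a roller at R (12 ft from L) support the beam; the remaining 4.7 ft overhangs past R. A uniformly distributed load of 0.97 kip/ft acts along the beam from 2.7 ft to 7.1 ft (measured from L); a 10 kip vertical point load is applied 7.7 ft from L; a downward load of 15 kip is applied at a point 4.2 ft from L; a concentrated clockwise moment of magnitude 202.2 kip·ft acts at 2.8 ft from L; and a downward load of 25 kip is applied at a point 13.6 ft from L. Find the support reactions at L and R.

Resultant of the distributed load: 0.97 × 4.4 = 4.268 kip at 4.9 ft from L.
Moments about L: R_y·12 − (0.97·4.4)·4.9 − 10·7.7 − 15·4.2 − 202.2 − 25·13.6 = 0 → R_y = 703.1132/12 = 58.5928 ≈ 58.59 kip.
ΣF_y = 0: L_y + 58.5928 − 0.97·4.4 − 10 − 15 − 25 = 0 → L_y = -4.325 kip.
ΣF_x = 0: no horizontal applied forces, so L_x = 0.

L_x = 0, L_y = -4.325 kip, R_y = 58.59 kip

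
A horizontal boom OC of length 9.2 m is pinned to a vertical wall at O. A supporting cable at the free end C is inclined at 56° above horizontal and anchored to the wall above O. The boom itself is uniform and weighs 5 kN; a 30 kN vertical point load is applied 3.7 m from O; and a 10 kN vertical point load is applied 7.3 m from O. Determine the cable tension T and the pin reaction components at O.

T = 27.14 kN, O_x = 15.18 kN, O_y = 22.50 kN

ΣM about O: T·sin56°·9.2 − 5·4.6 − 30·3.7 − 10·7.3 = 0 → T = 207/(9.2·0.829038) = 27.1399 ≈ 27.14 kN.
ΣF_x = 0: O_x − T·cos56° = 0 → O_x = 27.1399 × 0.559193 = 15.18 kN.
ΣF_y = 0: O_y + T·sin56° − 5 − 30 − 10 = 0 → O_y = 45 − 27.1399 × 0.829038 = 22.50 kN.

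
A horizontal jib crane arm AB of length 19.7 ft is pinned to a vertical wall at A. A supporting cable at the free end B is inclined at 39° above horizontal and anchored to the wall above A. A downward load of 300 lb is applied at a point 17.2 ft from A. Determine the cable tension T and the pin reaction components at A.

ΣM about A: T·sin39°·19.7 − 300·17.2 = 0 → T = 5160/(19.7·0.62932) = 416.209 ≈ 416.2 lb.
ΣF_x = 0: A_x − T·cos39° = 0 → A_x = 416.209 × 0.777146 = 323.5 lb.
ΣF_y = 0: A_y + T·sin39° − 300 = 0 → A_y = 300 − 416.209 × 0.62932 = 38.07 lb.

T = 416.2 lb, A_x = 323.5 lb, A_y = 38.07 lb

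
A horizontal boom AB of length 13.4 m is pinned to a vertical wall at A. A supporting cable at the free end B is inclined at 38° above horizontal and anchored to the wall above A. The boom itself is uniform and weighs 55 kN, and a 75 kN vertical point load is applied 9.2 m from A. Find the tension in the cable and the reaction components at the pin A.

T = 128.3 kN, A_x = 101.1 kN, A_y = 51.01 kN

ΣM about A: T·sin38°·13.4 − 55·6.7 − 75·9.2 = 0 → T = 1058.5/(13.4·0.615661) = 128.305 ≈ 128.3 kN.
ΣF_x = 0: A_x − T·cos38° = 0 → A_x = 128.305 × 0.788011 = 101.1 kN.
ΣF_y = 0: A_y + T·sin38° − 55 − 75 = 0 → A_y = 130 − 128.305 × 0.615661 = 51.01 kN.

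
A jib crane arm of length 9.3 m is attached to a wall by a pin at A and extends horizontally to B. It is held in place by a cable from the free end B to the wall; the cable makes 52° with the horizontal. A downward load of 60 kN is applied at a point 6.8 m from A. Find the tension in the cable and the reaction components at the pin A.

T = 55.67 kN, A_x = 34.28 kN, A_y = 16.13 kN

ΣM about A: T·sin52°·9.3 − 60·6.8 = 0 → T = 408/(9.3·0.788011) = 55.673 ≈ 55.67 kN.
ΣF_x = 0: A_x − T·cos52° = 0 → A_x = 55.673 × 0.615661 = 34.28 kN.
ΣF_y = 0: A_y + T·sin52° − 60 = 0 → A_y = 60 − 55.673 × 0.788011 = 16.13 kN.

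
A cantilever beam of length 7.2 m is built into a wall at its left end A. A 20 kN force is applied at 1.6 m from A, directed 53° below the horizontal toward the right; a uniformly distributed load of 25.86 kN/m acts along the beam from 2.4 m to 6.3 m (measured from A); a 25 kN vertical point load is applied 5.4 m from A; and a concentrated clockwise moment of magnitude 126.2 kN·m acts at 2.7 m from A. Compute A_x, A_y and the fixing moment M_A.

Resultant of the distributed load: 25.86 × 3.9 = 100.854 kN at 4.35 m from A.
ΣF_x = 0: A_x + 20·cos53° = 0 → A_x = -12.04 kN.
ΣF_y = 0: A_y − 20·sin53° − 25.86·3.9 − 25 = 0 → A_y = 141.8 kN.
ΣM about A: M_A − 20·sin53°·1.6 − (25.86·3.9)·4.35 − 25·5.4 − 126.2 = 0 → M_A = 725.5 kN·m.

A_x = -12.04 kN, A_y = 141.8 kN, M_A = 725.5 kN·m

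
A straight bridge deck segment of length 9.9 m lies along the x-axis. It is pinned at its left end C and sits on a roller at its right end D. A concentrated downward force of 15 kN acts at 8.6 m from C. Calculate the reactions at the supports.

Taking moments about C: D_y·9.9 − 15·8.6 = 0 → D_y = 129/9.9 = 13.0303 ≈ 13.03 kN.
ΣF_y = 0: C_y + 13.0303 − 15 = 0 → C_y = 1.970 kN.
ΣF_x = 0: no horizontal applied forces, so C_x = 0.

C_x = 0, C_y = 1.970 kN, D_y = 13.03 kN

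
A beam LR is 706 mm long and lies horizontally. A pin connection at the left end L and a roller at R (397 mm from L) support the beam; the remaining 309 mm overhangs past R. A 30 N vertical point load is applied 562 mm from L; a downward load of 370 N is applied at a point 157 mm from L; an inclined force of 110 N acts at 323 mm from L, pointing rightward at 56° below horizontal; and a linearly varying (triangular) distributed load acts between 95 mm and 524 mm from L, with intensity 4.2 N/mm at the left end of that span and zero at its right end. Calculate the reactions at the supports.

Resultant of the triangular load: ½ × 4.2 × 429 = 900.9 N, acting at 238 mm from L (one-third of the span from the peak).
Moments about L: R_y·397 − 30·562 − 370·157 − 110·sin56°·323 − (½·4.2·429)·238 = 0 → R_y = 318820/397 = 803.073 ≈ 803.1 N.
ΣF_y = 0: L_y + 803.073 − 30 − 370 − 110·sin56° − ½·4.2·429 = 0 → L_y = 589.0 N.
ΣF_x = 0: L_x + 110·cos56° = 0 → L_x = -61.51 N.

L_x = -61.51 N, L_y = 589.0 N, R_y = 803.1 N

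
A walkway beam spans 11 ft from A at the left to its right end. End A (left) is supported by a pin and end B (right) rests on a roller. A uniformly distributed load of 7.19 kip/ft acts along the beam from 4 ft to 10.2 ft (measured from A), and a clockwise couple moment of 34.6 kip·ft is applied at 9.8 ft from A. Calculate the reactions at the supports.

A_x = 0, A_y = 12.66 kip, B_y = 31.92 kip

Resultant of the distributed load: 7.19 × 6.2 = 44.578 kip at 7.1 ft from A.
Moments about A: B_y·11 − (7.19·6.2)·7.1 − 34.6 = 0 → B_y = 351.1038/11 = 31.9185 ≈ 31.92 kip.
ΣF_y = 0: A_y + 31.9185 − 7.19·6.2 = 0 → A_y = 12.66 kip.
ΣF_x = 0: no horizontal applied forces, so A_x = 0.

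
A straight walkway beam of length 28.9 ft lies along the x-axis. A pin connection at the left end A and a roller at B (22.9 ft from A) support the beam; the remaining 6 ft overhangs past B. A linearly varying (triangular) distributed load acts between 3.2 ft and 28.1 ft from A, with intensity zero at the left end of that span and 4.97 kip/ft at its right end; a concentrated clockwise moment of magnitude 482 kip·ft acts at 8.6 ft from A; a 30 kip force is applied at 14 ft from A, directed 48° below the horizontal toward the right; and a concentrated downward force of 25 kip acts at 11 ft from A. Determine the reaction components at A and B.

A_x = -20.07 kip, A_y = 8.984 kip, B_y = 100.2 kip

Resultant of the triangular load: ½ × 4.97 × 24.9 = 61.8765 kip, acting at 19.8 ft from A (one-third of the span from the peak).
Taking moments about A: B_y·22.9 − (½·4.97·24.9)·19.8 − 482 − 30·sin48°·14 − 25·11 = 0 → B_y = 2294.28/22.9 = 100.187 ≈ 100.2 kip.
ΣF_y = 0: A_y + 100.187 − ½·4.97·24.9 − 30·sin48° − 25 = 0 → A_y = 8.984 kip.
ΣF_x = 0: A_x + 30·cos48° = 0 → A_x = -20.07 kip.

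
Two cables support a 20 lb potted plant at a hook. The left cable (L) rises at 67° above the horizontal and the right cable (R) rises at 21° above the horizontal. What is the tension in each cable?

ΣF_x = 0: −T_L·cos67° + T_R·cos21° = 0 → T_R = 0.41853·T_L.
ΣF_y = 0: T_L·sin67° + T_R·sin21° = 20.
Substitute: T_L·(0.920505 + 0.41853·0.358368) = 20 → T_L = 18.683 ≈ 18.68 lb.
Then T_R = 0.41853 × 18.683 = 7.819 lb.

T_L = 18.68 lb, T_R = 7.819 lb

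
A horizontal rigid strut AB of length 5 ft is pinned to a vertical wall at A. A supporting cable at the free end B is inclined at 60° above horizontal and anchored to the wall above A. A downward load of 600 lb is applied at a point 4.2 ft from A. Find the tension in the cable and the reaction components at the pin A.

ΣM about A: T·sin60°·5 − 600·4.2 = 0 → T = 2520/(5·0.866025) = 581.969 ≈ 582.0 lb.
ΣF_x = 0: A_x − T·cos60° = 0 → A_x = 581.969 × 0.5 = 291.0 lb.
ΣF_y = 0: A_y + T·sin60° − 600 = 0 → A_y = 600 − 581.969 × 0.866025 = 96.00 lb.

T = 582.0 lb, A_x = 291.0 lb, A_y = 96.00 lb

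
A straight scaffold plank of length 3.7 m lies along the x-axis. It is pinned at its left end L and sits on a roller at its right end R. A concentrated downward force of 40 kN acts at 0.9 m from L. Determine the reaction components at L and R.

Moments about L: R_y·3.7 − 40·0.9 = 0 → R_y = 36/3.7 = 9.72973 ≈ 9.730 kN.
ΣF_y = 0: L_y + 9.72973 − 40 = 0 → L_y = 30.27 kN.
ΣF_x = 0: no horizontal applied forces, so L_x = 0.

L_x = 0, L_y = 30.27 kN, R_y = 9.730 kN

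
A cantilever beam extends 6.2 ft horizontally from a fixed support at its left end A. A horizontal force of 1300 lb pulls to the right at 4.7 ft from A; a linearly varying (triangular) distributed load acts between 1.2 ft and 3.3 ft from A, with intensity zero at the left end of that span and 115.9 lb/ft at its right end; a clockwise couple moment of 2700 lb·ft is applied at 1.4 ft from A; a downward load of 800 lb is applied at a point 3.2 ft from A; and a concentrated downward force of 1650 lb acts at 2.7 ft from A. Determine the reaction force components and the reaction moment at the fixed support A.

A_x = -1300 lb, A_y = 2572 lb, M_A = 10030 lb·ft

Resultant of the triangular load: ½ × 115.9 × 2.1 = 121.695 lb, acting at 2.6 ft from A (one-third of the span from the peak).
ΣF_x = 0: A_x + 1300 = 0 → A_x = -1300 lb.
ΣF_y = 0: A_y − ½·115.9·2.1 − 800 − 1650 = 0 → A_y = 2572 lb.
ΣM about A: M_A − (½·115.9·2.1)·2.6 − 2700 − 800·3.2 − 1650·2.7 = 0 → M_A = 10030 lb·ft.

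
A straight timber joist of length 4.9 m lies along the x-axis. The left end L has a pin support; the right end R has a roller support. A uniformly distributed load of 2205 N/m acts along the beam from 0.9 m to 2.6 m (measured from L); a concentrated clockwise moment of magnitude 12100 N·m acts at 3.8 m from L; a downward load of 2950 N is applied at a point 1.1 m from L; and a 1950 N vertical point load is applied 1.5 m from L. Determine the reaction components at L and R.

L_x = 0, L_y = 3581 N, R_y = 5067 N

Resultant of the distributed load: 2205 × 1.7 = 3748.5 N at 1.75 m from L.
Taking moments about L: R_y·4.9 − (2205·1.7)·1.75 − 12100 − 2950·1.1 − 1950·1.5 = 0 → R_y = 24829.875/4.9 = 5067.32 ≈ 5067 N.
ΣF_y = 0: L_y + 5067.32 − 2205·1.7 − 2950 − 1950 = 0 → L_y = 3581 N.
ΣF_x = 0: no horizontal applied forces, so L_x = 0.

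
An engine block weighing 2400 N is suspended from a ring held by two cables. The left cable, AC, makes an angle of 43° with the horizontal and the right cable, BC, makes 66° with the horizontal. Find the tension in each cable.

ΣF_x = 0: −T_AC·cos43° + T_BC·cos66° = 0 → T_BC = 1.7981·T_AC.
ΣF_y = 0: T_AC·sin43° + T_BC·sin66° = 2400.
Substitute: T_AC·(0.681998 + 1.7981·0.913545) = 2400 → T_AC = 1032.42 ≈ 1032 N.
Then T_BC = 1.7981 × 1032.42 = 1856 N.

T_AC = 1032 N, T_BC = 1856 N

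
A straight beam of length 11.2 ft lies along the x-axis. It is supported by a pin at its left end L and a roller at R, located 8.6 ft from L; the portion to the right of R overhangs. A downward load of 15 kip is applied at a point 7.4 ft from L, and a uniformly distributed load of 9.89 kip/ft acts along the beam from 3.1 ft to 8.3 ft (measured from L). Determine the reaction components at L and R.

L_x = 0, L_y = 19.44 kip, R_y = 46.99 kip

Resultant of the distributed load: 9.89 × 5.2 = 51.428 kip at 5.7 ft from L.
ΣM about L: R_y·8.6 − 15·7.4 − (9.89·5.2)·5.7 = 0 → R_y = 404.1396/8.6 = 46.993 ≈ 46.99 kip.
ΣF_y = 0: L_y + 46.993 − 15 − 9.89·5.2 = 0 → L_y = 19.44 kip.
ΣF_x = 0: no horizontal applied forces, so L_x = 0.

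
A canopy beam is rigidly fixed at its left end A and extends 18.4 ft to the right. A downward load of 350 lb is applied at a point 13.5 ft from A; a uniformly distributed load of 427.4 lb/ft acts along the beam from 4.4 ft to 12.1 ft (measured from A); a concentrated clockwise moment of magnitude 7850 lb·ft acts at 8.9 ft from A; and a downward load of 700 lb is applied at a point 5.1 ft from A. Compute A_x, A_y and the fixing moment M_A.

A_x = 0, A_y = 4341 lb, M_A = 43300 lb·ft

Resultant of the distributed load: 427.4 × 7.7 = 3290.98 lb at 8.25 ft from A.
ΣF_x = 0: A_x = 0.
ΣF_y = 0: A_y − 350 − 427.4·7.7 − 700 = 0 → A_y = 4341 lb.
ΣM about A: M_A − 350·13.5 − (427.4·7.7)·8.25 − 7850 − 700·5.1 = 0 → M_A = 43300 lb·ft.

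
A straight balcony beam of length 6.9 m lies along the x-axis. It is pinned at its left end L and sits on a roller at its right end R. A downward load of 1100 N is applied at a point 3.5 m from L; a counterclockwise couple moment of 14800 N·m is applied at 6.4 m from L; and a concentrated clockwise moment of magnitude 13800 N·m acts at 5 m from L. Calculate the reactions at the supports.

L_x = 0, L_y = 687.0 N, R_y = 413.0 N

Moments about L: R_y·6.9 − 1100·3.5 + 14800 − 13800 = 0 → R_y = 2850/6.9 = 413.043 ≈ 413.0 N.
ΣF_y = 0: L_y + 413.043 − 1100 = 0 → L_y = 687.0 N.
ΣF_x = 0: no horizontal applied forces, so L_x = 0.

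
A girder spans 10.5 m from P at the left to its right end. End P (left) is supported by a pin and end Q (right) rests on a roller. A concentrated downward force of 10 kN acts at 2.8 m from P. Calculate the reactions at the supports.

ΣM about P: Q_y·10.5 − 10·2.8 = 0 → Q_y = 28/10.5 = 2.66667 ≈ 2.667 kN.
ΣF_y = 0: P_y + 2.66667 − 10 = 0 → P_y = 7.333 kN.
ΣF_x = 0: no horizontal applied forces, so P_x = 0.

P_x = 0, P_y = 7.333 kN, Q_y = 2.667 kN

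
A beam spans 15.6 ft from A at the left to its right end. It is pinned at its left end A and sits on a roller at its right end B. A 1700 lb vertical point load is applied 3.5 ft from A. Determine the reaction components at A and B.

A_x = 0, A_y = 1319 lb, B_y = 381.4 lb

Taking moments about A: B_y·15.6 − 1700·3.5 = 0 → B_y = 5950/15.6 = 381.41 ≈ 381.4 lb.
ΣF_y = 0: A_y + 381.41 − 1700 = 0 → A_y = 1319 lb.
ΣF_x = 0: no horizontal applied forces, so A_x = 0.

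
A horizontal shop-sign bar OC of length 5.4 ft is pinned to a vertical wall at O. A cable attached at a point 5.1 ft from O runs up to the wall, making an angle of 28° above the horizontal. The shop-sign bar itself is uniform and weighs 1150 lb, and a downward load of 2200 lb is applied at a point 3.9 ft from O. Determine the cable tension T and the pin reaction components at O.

T = 4880 lb, O_x = 4309 lb, O_y = 1059 lb

ΣM about O: T·sin28°·5.1 − 1150·2.7 − 2200·3.9 = 0 → T = 11685/(5.1·0.469472) = 4880.33 ≈ 4880 lb.
ΣF_x = 0: O_x − T·cos28° = 0 → O_x = 4880.33 × 0.882948 = 4309 lb.
ΣF_y = 0: O_y + T·sin28° − 1150 − 2200 = 0 → O_y = 3350 − 4880.33 × 0.469472 = 1059 lb.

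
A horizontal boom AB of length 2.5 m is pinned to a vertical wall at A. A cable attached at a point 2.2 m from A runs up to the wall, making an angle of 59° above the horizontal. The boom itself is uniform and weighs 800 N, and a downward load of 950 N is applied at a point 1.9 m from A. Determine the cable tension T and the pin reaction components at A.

T = 1487 N, A_x = 766.1 N, A_y = 475.0 N

ΣM about A: T·sin59°·2.2 − 800·1.25 − 950·1.9 = 0 → T = 2805/(2.2·0.857167) = 1487.46 ≈ 1487 N.
ΣF_x = 0: A_x − T·cos59° = 0 → A_x = 1487.46 × 0.515038 = 766.1 N.
ΣF_y = 0: A_y + T·sin59° − 800 − 950 = 0 → A_y = 1750 − 1487.46 × 0.857167 = 475.0 N.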